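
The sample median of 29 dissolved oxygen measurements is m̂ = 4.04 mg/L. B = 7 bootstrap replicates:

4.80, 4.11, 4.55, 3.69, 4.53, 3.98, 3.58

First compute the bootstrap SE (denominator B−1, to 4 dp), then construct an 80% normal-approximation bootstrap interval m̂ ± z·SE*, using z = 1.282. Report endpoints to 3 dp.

Mean of replicates = 4.1771; sum of squared deviations = 1.2887; SE* = √(1.2887/6) = 0.4635
Margin = 1.282 × 0.4635 = 0.5942
Interval: 4.04 ± 0.5942

(3.446, 4.634)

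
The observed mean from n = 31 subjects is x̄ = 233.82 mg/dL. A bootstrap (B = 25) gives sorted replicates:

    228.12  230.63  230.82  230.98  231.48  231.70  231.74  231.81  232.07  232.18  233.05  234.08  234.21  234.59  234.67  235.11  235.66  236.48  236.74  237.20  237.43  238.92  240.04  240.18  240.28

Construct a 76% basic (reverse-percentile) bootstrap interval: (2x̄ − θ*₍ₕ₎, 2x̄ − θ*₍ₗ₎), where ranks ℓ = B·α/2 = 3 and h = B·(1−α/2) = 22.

Percentile endpoints at ranks 3 and 22: θ*₍3₎ = 230.82, θ*₍22₎ = 238.92.
Basic interval reflects these around x̄:
  lower = 2 × 233.82 − 238.92 = 228.72
  upper = 2 × 233.82 − 230.82 = 236.82

(228.72, 236.82)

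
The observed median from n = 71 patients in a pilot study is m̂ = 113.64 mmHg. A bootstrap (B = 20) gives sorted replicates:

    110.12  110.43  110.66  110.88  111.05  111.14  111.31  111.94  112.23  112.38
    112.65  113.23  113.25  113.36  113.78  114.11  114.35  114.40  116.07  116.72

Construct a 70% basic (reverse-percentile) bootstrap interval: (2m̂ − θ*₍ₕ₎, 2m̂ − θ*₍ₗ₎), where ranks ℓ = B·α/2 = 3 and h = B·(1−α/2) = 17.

(112.93, 116.62)

Percentile endpoints at ranks 3 and 17: θ*₍3₎ = 110.66, θ*₍17₎ = 114.35.
Basic interval reflects these around m̂:
  lower = 2 × 113.64 − 114.35 = 112.93
  upper = 2 × 113.64 − 110.66 = 116.62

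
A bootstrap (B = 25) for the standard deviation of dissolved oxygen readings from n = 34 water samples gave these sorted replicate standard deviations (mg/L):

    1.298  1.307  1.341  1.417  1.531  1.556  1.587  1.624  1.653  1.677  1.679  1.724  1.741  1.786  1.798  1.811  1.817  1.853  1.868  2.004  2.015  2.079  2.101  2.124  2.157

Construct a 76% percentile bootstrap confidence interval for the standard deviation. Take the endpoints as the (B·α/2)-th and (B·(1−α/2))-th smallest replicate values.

α = 0.24; lower rank = 25 × 0.120 = 3; upper rank = 25 × 0.880 = 22.
The 3rd smallest replicate is 1.341; the 22nd is 2.079.

(1.341, 2.079)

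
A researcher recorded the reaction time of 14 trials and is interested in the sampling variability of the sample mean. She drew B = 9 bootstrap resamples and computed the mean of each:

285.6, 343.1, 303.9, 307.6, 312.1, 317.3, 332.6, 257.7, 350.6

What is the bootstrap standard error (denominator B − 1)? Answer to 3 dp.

SE* = 28.808

Bootstrap SE is the standard deviation of the 9 replicate means.
Mean of replicates: (285.6 + 343.1 + 303.9 + 307.6 + 312.1 + 317.3 + 332.6 + 257.7 + 350.6) / 9 = 2810.5000 / 9 = 312.2778
Sum of squared deviations: (−26.6778)² + (+30.8222)² + (−8.3778)² + (−4.6778)² + (−0.1778)² + (+5.0222)² + (+20.3222)² + (−54.5778)² + (+38.3222)² = 6639.3556
Variance = 6639.3556 / 8 = 829.9194
SE* = √829.9194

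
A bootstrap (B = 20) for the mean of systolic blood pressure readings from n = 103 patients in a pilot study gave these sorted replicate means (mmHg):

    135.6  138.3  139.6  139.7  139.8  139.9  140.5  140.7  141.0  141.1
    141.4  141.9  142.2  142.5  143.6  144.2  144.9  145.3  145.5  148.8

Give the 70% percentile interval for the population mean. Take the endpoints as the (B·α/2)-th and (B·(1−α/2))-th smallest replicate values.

α = 0.30; lower rank = 20 × 0.150 = 3; upper rank = 20 × 0.850 = 17.
The 3rd smallest replicate is 139.6; the 17th is 144.9.

(139.6, 144.9)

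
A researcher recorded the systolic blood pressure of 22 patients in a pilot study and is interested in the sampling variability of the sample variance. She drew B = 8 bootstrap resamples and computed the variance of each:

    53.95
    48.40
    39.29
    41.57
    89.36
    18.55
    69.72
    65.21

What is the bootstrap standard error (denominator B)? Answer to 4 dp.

Bootstrap SE is the standard deviation of the 8 replicate variances.
Mean of replicates: (53.95 + 48.40 + 39.29 + 41.57 + 89.36 + 18.55 + 69.72 + 65.21) / 8 = 426.05000 / 8 = 53.25625
Sum of squared deviations: (+0.69375)² + (−4.85625)² + (−13.96625)² + (−11.68625)² + (+36.10375)² + (−34.70625)² + (+16.46375)² + (+11.95375)² = 3277.64079
Variance = 3277.64079 / 8 = 409.70510
SE* = √409.70510

SE* = 20.2412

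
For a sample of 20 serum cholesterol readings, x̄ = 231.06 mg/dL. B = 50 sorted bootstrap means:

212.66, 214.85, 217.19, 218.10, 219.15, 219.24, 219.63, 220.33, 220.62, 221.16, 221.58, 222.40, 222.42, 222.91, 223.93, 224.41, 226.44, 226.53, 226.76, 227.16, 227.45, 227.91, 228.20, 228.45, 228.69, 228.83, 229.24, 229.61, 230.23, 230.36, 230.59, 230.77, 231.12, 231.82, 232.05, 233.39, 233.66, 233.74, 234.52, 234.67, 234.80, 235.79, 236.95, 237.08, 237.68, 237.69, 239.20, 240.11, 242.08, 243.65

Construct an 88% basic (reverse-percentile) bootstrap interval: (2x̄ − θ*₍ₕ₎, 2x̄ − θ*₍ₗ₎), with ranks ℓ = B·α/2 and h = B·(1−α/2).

Percentile endpoints at ranks 3 and 47: θ*₍3₎ = 217.19, θ*₍47₎ = 239.20.
Basic interval reflects these around x̄:
  lower = 2 × 231.06 − 239.20 = 222.92
  upper = 2 × 231.06 − 217.19 = 244.93

(222.92, 244.93)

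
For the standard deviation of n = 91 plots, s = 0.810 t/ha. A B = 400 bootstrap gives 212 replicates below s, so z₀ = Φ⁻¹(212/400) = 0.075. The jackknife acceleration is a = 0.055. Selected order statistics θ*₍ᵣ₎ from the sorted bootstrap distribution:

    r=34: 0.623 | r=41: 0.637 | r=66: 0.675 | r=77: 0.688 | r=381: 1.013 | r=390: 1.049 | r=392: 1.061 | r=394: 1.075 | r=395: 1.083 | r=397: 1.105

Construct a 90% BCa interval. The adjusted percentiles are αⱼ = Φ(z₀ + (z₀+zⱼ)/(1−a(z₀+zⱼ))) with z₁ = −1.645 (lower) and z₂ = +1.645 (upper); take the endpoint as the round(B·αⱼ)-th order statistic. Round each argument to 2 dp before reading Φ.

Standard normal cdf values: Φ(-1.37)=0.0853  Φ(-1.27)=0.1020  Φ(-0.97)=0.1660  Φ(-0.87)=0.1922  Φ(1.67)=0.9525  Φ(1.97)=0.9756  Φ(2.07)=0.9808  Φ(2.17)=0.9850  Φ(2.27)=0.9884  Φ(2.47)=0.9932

Lower: z₀ + z₁ = 0.075 + (-1.645) = -1.570; 1 − a(z₀+z₁) = 1 − (0.055)(-1.570) = 1.0863; argument = 0.075 + (-1.570)/1.0863 = -1.3702 → -1.37.
α₁ = Φ(-1.37) = 0.0853; rank = round(400 × 0.0853) = 34; θ*₍34₎ = 0.623.
Upper: z₀ + z₂ = 1.720; 1 − a(z₀+z₂) = 0.9054; argument = 1.9747 → 1.97; α₂ = 0.9756; rank = 390; θ*₍390₎ = 1.049.

(0.623, 1.049)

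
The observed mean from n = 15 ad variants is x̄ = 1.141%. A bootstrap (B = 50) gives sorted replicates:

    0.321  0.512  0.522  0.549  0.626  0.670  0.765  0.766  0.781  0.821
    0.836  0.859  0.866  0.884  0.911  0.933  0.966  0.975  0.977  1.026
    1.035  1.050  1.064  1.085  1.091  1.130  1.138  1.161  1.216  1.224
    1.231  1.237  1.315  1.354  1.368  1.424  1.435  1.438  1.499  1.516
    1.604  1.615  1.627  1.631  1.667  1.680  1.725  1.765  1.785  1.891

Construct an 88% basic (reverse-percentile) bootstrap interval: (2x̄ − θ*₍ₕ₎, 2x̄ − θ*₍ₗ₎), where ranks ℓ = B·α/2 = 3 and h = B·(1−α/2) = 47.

Percentile endpoints at ranks 3 and 47: θ*₍3₎ = 0.522, θ*₍47₎ = 1.725.
Basic interval reflects these around x̄:
  lower = 2 × 1.141 − 1.725 = 0.557
  upper = 2 × 1.141 − 0.522 = 1.760

(0.557, 1.760)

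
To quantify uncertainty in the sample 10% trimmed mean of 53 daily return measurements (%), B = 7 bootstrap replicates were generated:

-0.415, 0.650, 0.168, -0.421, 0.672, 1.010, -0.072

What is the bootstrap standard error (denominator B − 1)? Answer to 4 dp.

Bootstrap SE is the standard deviation of the 7 replicate 10% trimmed means.
Mean of replicates: ((-0.415) + 0.650 + 0.168 + (-0.421) + 0.672 + 1.010 + (-0.072)) / 7 = 1.592000 / 7 = 0.227429
Sum of squared deviations: (−0.642429)² + (+0.422571)² + (−0.059429)² + (−0.648429)² + (+0.444571)² + (+0.782571)² + (−0.299429)² = 1.914992
Variance = 1.914992 / 6 = 0.319165
SE* = √0.319165

SE* = 0.5649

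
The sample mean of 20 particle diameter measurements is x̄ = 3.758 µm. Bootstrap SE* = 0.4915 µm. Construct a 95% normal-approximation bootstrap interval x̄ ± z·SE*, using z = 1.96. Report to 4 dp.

(2.7947, 4.7213)

Margin = 1.96 × 0.4915 = 0.96334
Interval: 3.758 ± 0.96334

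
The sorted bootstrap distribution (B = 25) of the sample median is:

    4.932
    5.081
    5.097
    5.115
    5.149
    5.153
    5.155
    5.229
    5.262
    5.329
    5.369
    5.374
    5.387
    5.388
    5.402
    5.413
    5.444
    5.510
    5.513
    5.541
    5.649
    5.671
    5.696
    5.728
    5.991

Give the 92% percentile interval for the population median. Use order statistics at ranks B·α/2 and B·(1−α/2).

(4.932, 5.728)

α = 0.08; lower rank = 25 × 0.040 = 1; upper rank = 25 × 0.960 = 24.
The 1st smallest replicate is 4.932; the 24th is 5.728.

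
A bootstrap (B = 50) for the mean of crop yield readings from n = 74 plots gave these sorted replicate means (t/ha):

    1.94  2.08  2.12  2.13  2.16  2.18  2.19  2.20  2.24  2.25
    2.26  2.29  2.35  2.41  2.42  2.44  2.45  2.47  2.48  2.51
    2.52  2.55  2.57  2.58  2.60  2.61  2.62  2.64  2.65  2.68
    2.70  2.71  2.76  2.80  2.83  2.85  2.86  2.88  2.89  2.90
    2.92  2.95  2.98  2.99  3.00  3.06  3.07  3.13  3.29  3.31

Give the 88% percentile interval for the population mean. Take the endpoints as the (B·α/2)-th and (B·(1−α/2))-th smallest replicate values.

α = 0.12; lower rank = 50 × 0.060 = 3; upper rank = 50 × 0.940 = 47.
The 3rd smallest replicate is 2.12; the 47th is 3.07.

(2.12, 3.07)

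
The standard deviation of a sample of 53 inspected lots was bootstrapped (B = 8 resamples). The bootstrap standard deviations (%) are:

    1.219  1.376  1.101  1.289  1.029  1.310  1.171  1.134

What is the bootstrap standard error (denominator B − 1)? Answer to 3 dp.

Bootstrap SE is the standard deviation of the 8 replicate standard deviations.
Mean of replicates: (1.219 + 1.376 + 1.101 + 1.289 + 1.029 + 1.310 + 1.171 + 1.134) / 8 = 9.6290 / 8 = 1.2036
Sum of squared deviations: (+0.0154)² + (+0.1724)² + (−0.1026)² + (+0.0854)² + (−0.1746)² + (+0.1064)² + (−0.0326)² + (−0.0696)² = 0.0955
Variance = 0.0955 / 7 = 0.0136
SE* = √0.0136

SE* = 0.117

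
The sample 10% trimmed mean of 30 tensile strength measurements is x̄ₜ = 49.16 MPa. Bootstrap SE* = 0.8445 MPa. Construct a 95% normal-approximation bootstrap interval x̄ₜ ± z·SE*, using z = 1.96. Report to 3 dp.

Margin = 1.96 × 0.8445 = 1.6552
Interval: 49.16 ± 1.6552

(47.505, 50.815)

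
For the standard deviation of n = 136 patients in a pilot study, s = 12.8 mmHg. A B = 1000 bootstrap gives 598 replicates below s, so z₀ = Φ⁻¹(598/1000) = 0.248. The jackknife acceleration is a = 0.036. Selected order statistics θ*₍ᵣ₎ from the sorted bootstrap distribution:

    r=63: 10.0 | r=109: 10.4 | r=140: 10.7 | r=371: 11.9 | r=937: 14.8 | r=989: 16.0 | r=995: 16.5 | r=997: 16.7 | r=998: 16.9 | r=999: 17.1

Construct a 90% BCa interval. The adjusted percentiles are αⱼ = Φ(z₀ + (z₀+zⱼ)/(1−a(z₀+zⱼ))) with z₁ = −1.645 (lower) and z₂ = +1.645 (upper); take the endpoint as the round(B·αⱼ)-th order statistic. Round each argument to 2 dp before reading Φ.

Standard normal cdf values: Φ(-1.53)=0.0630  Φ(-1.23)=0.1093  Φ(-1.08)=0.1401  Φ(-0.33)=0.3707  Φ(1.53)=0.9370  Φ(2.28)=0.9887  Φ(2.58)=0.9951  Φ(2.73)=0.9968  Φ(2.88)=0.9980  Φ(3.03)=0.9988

Lower: z₀ + z₁ = 0.248 + (-1.645) = -1.397; 1 − a(z₀+z₁) = 1 − (0.036)(-1.397) = 1.0503; argument = 0.248 + (-1.397)/1.0503 = -1.0821 → -1.08.
α₁ = Φ(-1.08) = 0.1401; rank = round(1000 × 0.1401) = 140; θ*₍140₎ = 10.7.
Upper: z₀ + z₂ = 1.893; 1 − a(z₀+z₂) = 0.9319; argument = 2.2794 → 2.28; α₂ = 0.9887; rank = 989; θ*₍989₎ = 16.0.

(10.7, 16.0)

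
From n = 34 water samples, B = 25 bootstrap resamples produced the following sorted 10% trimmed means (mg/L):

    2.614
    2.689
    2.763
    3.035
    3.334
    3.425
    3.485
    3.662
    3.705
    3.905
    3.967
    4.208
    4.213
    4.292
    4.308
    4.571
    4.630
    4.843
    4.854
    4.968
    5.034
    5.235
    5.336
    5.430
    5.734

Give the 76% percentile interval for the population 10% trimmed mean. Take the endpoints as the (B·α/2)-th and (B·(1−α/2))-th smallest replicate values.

α = 0.24; lower rank = 25 × 0.120 = 3; upper rank = 25 × 0.880 = 22.
The 3rd smallest replicate is 2.763; the 22nd is 5.235.

(2.763, 5.235)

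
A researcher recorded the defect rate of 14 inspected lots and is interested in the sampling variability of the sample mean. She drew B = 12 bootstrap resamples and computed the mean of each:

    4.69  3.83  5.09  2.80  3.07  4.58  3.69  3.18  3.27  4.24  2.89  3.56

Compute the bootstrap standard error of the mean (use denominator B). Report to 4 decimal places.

SE* = 0.7253

Bootstrap SE is the standard deviation of the 12 replicate means.
Mean of replicates: (4.69 + 3.83 + 5.09 + 2.80 + 3.07 + 4.58 + 3.69 + 3.18 + 3.27 + 4.24 + 2.89 + 3.56) / 12 = 44.89000 / 12 = 3.74083
Sum of squared deviations: (+0.94917)² + (+0.08917)² + (+1.34917)² + (−0.94083)² + (−0.67083)² + (+0.83917)² + (−0.05083)² + (−0.56083)² + (−0.47083)² + (+0.49917)² + (−0.85083)² + (−0.18083)² = 6.31309
Variance = 6.31309 / 12 = 0.52609
SE* = √0.52609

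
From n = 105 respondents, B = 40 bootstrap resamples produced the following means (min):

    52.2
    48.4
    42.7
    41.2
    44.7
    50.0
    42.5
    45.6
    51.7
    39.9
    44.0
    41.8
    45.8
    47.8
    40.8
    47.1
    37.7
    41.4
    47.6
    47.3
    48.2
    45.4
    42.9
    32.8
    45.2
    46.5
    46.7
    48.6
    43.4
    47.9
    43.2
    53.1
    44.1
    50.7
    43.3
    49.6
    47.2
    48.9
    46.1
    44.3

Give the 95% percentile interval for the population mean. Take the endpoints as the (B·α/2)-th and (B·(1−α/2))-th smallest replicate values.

Sorted replicates: 32.8, 37.7, 39.9, 40.8, 41.2, 41.4, 41.8, 42.5, 42.7, 42.9, 43.2, 43.3, 43.4, 44.0, 44.1, 44.3, 44.7, 45.2, 45.4, 45.6, 45.8, 46.1, 46.5, 46.7, 47.1, 47.2, 47.3, 47.6, 47.8, 47.9, 48.2, 48.4, 48.6, 48.9, 49.6, 50.0, 50.7, 51.7, 52.2, 53.1
α = 0.05; lower rank = 40 × 0.025 = 1; upper rank = 40 × 0.975 = 39.
The 1st smallest replicate is 32.8; the 39th is 52.2.

(32.8, 52.2)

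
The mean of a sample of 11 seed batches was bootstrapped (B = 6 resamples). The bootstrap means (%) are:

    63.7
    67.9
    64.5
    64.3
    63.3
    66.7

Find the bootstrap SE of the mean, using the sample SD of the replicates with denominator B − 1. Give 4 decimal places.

Bootstrap SE is the standard deviation of the 6 replicate means.
Mean of replicates: (63.7 + 67.9 + 64.5 + 64.3 + 63.3 + 66.7) / 6 = 390.40000 / 6 = 65.06667
Sum of squared deviations: (−1.36667)² + (+2.83333)² + (−0.56667)² + (−0.76667)² + (−1.76667)² + (+1.63333)² = 16.59333
Variance = 16.59333 / 5 = 3.31867
SE* = √3.31867

SE* = 1.8217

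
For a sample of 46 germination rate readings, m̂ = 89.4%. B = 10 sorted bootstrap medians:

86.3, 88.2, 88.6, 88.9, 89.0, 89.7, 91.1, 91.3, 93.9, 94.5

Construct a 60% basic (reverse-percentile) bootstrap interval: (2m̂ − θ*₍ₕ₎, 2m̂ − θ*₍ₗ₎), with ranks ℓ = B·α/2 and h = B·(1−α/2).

(87.5, 90.6)

Percentile endpoints at ranks 2 and 8: θ*₍2₎ = 88.2, θ*₍8₎ = 91.3.
Basic interval reflects these around m̂:
  lower = 2 × 89.4 − 91.3 = 87.5
  upper = 2 × 89.4 − 88.2 = 90.6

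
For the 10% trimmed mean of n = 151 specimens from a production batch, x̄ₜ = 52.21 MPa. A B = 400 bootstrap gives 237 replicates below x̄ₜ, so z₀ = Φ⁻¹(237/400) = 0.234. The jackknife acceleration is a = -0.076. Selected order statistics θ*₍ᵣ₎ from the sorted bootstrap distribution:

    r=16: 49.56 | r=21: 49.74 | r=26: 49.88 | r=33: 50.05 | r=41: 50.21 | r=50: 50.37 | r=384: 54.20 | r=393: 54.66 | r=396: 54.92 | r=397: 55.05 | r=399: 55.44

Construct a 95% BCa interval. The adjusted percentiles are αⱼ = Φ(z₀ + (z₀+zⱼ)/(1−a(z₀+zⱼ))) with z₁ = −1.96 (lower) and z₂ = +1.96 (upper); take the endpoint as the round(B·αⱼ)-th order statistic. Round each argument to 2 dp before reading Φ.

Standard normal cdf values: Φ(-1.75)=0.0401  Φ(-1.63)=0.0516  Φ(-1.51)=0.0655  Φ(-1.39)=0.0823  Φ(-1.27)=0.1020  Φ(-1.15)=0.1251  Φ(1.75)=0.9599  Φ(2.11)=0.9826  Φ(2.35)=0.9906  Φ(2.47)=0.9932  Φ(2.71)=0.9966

Lower: z₀ + z₁ = 0.234 + (-1.960) = -1.726; 1 − a(z₀+z₁) = 1 − (-0.076)(-1.726) = 0.8688; argument = 0.234 + (-1.726)/0.8688 = -1.7526 → -1.75.
α₁ = Φ(-1.75) = 0.0401; rank = round(400 × 0.0401) = 16; θ*₍16₎ = 49.56.
Upper: z₀ + z₂ = 2.194; 1 − a(z₀+z₂) = 1.1667; argument = 2.1144 → 2.11; α₂ = 0.9826; rank = 393; θ*₍393₎ = 54.66.

(49.56, 54.66)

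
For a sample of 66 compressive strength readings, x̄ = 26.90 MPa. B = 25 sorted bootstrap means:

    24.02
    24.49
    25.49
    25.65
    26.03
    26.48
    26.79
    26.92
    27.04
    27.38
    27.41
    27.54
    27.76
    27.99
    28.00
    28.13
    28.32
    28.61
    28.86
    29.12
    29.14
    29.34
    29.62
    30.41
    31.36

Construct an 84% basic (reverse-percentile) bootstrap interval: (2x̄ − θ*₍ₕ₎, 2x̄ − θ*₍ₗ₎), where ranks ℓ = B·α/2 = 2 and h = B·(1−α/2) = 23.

Percentile endpoints at ranks 2 and 23: θ*₍2₎ = 24.49, θ*₍23₎ = 29.62.
Basic interval reflects these around x̄:
  lower = 2 × 26.90 − 29.62 = 24.18
  upper = 2 × 26.90 − 24.49 = 29.31

(24.18, 29.31)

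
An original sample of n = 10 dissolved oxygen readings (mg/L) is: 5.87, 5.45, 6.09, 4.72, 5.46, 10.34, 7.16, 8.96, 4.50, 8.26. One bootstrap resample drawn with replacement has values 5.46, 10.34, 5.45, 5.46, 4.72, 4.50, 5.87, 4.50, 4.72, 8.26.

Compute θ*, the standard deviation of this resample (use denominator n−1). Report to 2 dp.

Mean = 5.9280; sum of squared deviations = 32.5708
s² = 32.5708 / 9 = 3.6190
s = √3.6190 = 1.90

θ* = 1.90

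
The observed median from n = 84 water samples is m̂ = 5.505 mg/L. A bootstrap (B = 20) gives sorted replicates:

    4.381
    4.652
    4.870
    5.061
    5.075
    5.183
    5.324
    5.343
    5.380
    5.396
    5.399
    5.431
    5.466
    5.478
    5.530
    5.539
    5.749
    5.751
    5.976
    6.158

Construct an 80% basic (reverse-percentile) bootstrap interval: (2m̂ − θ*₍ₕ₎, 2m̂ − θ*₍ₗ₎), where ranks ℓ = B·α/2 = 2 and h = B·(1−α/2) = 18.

(5.259, 6.358)

Percentile endpoints at ranks 2 and 18: θ*₍2₎ = 4.652, θ*₍18₎ = 5.751.
Basic interval reflects these around m̂:
  lower = 2 × 5.505 − 5.751 = 5.259
  upper = 2 × 5.505 − 4.652 = 6.358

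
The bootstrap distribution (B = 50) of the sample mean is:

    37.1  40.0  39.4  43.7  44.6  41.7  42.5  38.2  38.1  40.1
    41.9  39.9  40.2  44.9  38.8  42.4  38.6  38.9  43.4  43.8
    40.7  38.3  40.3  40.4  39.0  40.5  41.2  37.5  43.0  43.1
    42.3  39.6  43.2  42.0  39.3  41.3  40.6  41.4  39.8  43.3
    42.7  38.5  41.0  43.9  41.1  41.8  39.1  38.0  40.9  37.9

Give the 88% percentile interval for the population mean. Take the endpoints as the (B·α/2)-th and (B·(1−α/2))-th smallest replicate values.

(37.9, 43.8)

Sorted replicates: 37.1, 37.5, 37.9, 38.0, 38.1, 38.2, 38.3, 38.5, 38.6, 38.8, 38.9, 39.0, 39.1, 39.3, 39.4, 39.6, 39.8, 39.9, 40.0, 40.1, 40.2, 40.3, 40.4, 40.5, 40.6, 40.7, 40.9, 41.0, 41.1, 41.2, 41.3, 41.4, 41.7, 41.8, 41.9, 42.0, 42.3, 42.4, 42.5, 42.7, 43.0, 43.1, 43.2, 43.3, 43.4, 43.7, 43.8, 43.9, 44.6, 44.9
α = 0.12; lower rank = 50 × 0.060 = 3; upper rank = 50 × 0.940 = 47.
The 3rd smallest replicate is 37.9; the 47th is 43.8.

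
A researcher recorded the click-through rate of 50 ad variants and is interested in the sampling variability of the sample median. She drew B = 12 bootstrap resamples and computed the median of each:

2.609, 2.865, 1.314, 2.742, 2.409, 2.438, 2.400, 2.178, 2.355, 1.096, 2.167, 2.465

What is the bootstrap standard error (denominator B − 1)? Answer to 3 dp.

Bootstrap SE is the standard deviation of the 12 replicate medians.
Mean of replicates: (2.609 + 2.865 + 1.314 + 2.742 + 2.409 + 2.438 + 2.400 + 2.178 + 2.355 + 1.096 + 2.167 + 2.465) / 12 = 27.0380 / 12 = 2.2532
Sum of squared deviations: (+0.3558)² + (+0.6118)² + (−0.9392)² + (+0.4888)² + (+0.1558)² + (+0.1848)² + (+0.1468)² + (−0.0752)² + (+0.1018)² + (−1.1572)² + (−0.0862)² + (+0.2118)² = 3.1093
Variance = 3.1093 / 11 = 0.2827
SE* = √0.2827

SE* = 0.532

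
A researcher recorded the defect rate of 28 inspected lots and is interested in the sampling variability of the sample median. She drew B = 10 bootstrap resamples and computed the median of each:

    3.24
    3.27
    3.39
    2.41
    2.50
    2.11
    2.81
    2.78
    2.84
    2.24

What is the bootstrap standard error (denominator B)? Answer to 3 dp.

SE* = 0.422

Bootstrap SE is the standard deviation of the 10 replicate medians.
Mean of replicates: (3.24 + 3.27 + 3.39 + 2.41 + 2.50 + 2.11 + 2.81 + 2.78 + 2.84 + 2.24) / 10 = 27.5900 / 10 = 2.7590
Sum of squared deviations: (+0.4810)² + (+0.5110)² + (+0.6310)² + (−0.3490)² + (−0.2590)² + (−0.6490)² + (+0.0510)² + (+0.0210)² + (+0.0810)² + (−0.5190)² = 1.7797
Variance = 1.7797 / 10 = 0.1780
SE* = √0.1780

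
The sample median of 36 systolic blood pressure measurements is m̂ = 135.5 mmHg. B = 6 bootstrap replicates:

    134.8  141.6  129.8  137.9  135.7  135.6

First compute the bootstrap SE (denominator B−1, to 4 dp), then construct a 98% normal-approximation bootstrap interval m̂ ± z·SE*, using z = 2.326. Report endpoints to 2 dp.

Mean of replicates = 135.9000; sum of squared deviations = 75.0400; SE* = √(75.0400/5) = 3.8740
Margin = 2.326 × 3.8740 = 9.011
Interval: 135.5 ± 9.011

(126.49, 144.51)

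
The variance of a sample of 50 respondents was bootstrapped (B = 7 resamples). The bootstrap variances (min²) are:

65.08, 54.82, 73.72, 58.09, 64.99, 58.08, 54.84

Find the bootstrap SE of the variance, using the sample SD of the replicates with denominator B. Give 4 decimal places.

Bootstrap SE is the standard deviation of the 7 replicate variances.
Mean of replicates: (65.08 + 54.82 + 73.72 + 58.09 + 64.99 + 58.08 + 54.84) / 7 = 429.62000 / 7 = 61.37429
Sum of squared deviations: (+3.70571)² + (−6.55429)² + (+12.34571)² + (−3.28429)² + (+3.61571)² + (−3.29429)² + (−6.53429)² = 286.51677
Variance = 286.51677 / 7 = 40.93097
SE* = √40.93097

SE* = 6.3977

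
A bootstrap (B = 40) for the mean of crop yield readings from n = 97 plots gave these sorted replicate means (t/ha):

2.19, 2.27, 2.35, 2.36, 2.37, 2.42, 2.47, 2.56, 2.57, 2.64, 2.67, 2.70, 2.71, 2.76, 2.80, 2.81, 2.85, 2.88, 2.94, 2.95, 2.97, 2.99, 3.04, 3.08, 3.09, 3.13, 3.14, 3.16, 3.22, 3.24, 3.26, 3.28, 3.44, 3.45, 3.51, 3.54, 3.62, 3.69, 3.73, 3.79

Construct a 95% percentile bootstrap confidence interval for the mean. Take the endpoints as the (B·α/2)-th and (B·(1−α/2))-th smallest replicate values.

α = 0.05; lower rank = 40 × 0.025 = 1; upper rank = 40 × 0.975 = 39.
The 1st smallest replicate is 2.19; the 39th is 3.73.

(2.19, 3.73)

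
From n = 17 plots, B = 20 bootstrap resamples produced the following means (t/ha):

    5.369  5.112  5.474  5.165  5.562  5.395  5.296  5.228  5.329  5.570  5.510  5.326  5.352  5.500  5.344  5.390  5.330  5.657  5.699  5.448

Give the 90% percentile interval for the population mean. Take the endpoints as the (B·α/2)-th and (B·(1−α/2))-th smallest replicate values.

(5.112, 5.657)

Sorted replicates: 5.112, 5.165, 5.228, 5.296, 5.326, 5.329, 5.330, 5.344, 5.352, 5.369, 5.390, 5.395, 5.448, 5.474, 5.500, 5.510, 5.562, 5.570, 5.657, 5.699
α = 0.10; lower rank = 20 × 0.050 = 1; upper rank = 20 × 0.950 = 19.
The 1st smallest replicate is 5.112; the 19th is 5.657.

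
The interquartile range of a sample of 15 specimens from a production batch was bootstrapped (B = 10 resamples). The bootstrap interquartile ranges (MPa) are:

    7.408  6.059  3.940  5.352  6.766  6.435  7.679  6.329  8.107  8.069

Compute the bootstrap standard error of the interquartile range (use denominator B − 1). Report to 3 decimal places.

SE* = 1.304

Bootstrap SE is the standard deviation of the 10 replicate interquartile ranges.
Mean of replicates: (7.408 + 6.059 + 3.940 + 5.352 + 6.766 + 6.435 + 7.679 + 6.329 + 8.107 + 8.069) / 10 = 66.1440 / 10 = 6.6144
Sum of squared deviations: (+0.7936)² + (−0.5554)² + (−2.6744)² + (−1.2624)² + (+0.1516)² + (−0.1794)² + (+1.0646)² + (−0.2854)² + (+1.4926)² + (+1.4546)² = 15.2980
Variance = 15.2980 / 9 = 1.6998
SE* = √1.6998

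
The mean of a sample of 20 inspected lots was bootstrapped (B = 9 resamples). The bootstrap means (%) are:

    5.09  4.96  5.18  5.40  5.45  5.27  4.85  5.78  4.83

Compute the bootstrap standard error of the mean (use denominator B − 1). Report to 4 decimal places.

Bootstrap SE is the standard deviation of the 9 replicate means.
Mean of replicates: (5.09 + 4.96 + 5.18 + 5.40 + 5.45 + 5.27 + 4.85 + 5.78 + 4.83) / 9 = 46.81000 / 9 = 5.20111
Sum of squared deviations: (−0.11111)² + (−0.24111)² + (−0.02111)² + (+0.19889)² + (+0.24889)² + (+0.06889)² + (−0.35111)² + (+0.57889)² + (−0.37111)² = 0.77329
Variance = 0.77329 / 8 = 0.09666
SE* = √0.09666

SE* = 0.3109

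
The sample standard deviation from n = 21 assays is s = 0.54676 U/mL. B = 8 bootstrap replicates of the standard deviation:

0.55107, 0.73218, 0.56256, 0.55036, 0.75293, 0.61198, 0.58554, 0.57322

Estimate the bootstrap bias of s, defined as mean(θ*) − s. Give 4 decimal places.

mean(θ*) = (0.55107 + 0.73218 + 0.56256 + 0.55036 + 0.75293 + 0.61198 + 0.58554 + 0.57322) / 8 = 0.61498
bias = 0.61498 − 0.54676

bias = +0.0682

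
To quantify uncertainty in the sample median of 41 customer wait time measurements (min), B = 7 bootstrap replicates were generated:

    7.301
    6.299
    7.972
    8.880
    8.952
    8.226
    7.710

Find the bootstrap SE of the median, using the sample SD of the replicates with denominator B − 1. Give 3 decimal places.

SE* = 0.925

Bootstrap SE is the standard deviation of the 7 replicate medians.
Mean of replicates: (7.301 + 6.299 + 7.972 + 8.880 + 8.952 + 8.226 + 7.710) / 7 = 55.3400 / 7 = 7.9057
Sum of squared deviations: (−0.6047)² + (−1.6067)² + (+0.0663)² + (+0.9743)² + (+1.0463)² + (+0.3203)² + (−0.1957)² = 5.1364
Variance = 5.1364 / 6 = 0.8561
SE* = √0.8561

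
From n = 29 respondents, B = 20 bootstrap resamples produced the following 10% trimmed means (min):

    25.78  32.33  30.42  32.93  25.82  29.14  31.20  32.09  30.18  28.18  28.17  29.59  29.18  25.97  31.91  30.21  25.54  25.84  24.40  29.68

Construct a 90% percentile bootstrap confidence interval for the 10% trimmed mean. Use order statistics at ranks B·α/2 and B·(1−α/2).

(24.40, 32.33)

Sorted replicates: 24.40, 25.54, 25.78, 25.82, 25.84, 25.97, 28.17, 28.18, 29.14, 29.18, 29.59, 29.68, 30.18, 30.21, 30.42, 31.20, 31.91, 32.09, 32.33, 32.93
α = 0.10; lower rank = 20 × 0.050 = 1; upper rank = 20 × 0.950 = 19.
The 1st smallest replicate is 24.40; the 19th is 32.33.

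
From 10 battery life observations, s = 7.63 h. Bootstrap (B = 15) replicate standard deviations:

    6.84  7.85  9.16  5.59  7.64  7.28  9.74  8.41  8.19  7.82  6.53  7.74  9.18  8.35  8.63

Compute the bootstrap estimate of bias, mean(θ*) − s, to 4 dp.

bias = +0.3000

mean(θ*) = (6.84 + 7.85 + 9.16 + 5.59 + 7.64 + 7.28 + 9.74 + 8.41 + 8.19 + 7.82 + 6.53 + 7.74 + 9.18 + 8.35 + 8.63) / 15 = 7.93000
bias = 7.93000 − 7.63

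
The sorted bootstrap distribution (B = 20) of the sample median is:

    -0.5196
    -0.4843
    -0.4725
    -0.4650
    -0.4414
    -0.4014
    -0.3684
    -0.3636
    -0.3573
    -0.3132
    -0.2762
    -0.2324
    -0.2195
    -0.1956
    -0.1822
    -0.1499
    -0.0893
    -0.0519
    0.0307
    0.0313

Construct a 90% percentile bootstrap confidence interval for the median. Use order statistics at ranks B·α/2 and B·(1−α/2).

(-0.5196, 0.0307)

α = 0.10; lower rank = 20 × 0.050 = 1; upper rank = 20 × 0.950 = 19.
The 1st smallest replicate is -0.5196; the 19th is 0.0307.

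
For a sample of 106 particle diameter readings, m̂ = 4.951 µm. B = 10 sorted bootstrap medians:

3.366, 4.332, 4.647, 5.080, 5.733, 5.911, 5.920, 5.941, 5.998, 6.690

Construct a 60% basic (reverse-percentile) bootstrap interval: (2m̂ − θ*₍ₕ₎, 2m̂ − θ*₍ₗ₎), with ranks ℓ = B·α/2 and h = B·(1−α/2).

(3.961, 5.570)

Percentile endpoints at ranks 2 and 8: θ*₍2₎ = 4.332, θ*₍8₎ = 5.941.
Basic interval reflects these around m̂:
  lower = 2 × 4.951 − 5.941 = 3.961
  upper = 2 × 4.951 − 4.332 = 5.570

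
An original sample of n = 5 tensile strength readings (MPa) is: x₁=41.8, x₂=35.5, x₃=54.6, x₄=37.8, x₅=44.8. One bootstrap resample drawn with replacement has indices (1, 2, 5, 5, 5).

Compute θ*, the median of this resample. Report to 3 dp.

Resample values: 41.8, 35.5, 44.8, 44.8, 44.8.
Sorted: 35.5, 41.8, 44.8, 44.8, 44.8
Median = middle value = 44.800

θ* = 44.800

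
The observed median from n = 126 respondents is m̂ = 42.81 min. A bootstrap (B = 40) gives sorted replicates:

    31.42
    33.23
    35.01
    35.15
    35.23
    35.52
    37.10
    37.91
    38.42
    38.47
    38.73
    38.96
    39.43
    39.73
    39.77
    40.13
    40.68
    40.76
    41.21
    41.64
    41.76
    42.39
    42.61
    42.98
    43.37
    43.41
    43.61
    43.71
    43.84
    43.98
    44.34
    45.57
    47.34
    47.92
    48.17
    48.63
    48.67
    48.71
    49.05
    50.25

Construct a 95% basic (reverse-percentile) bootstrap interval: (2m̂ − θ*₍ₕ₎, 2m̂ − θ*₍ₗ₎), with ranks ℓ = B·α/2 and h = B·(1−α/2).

(36.57, 54.20)

Percentile endpoints at ranks 1 and 39: θ*₍1₎ = 31.42, θ*₍39₎ = 49.05.
Basic interval reflects these around m̂:
  lower = 2 × 42.81 − 49.05 = 36.57
  upper = 2 × 42.81 − 31.42 = 54.20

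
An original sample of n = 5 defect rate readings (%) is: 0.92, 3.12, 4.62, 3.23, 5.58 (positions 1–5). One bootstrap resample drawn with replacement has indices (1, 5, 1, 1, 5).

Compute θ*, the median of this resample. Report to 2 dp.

Resample values: 0.92, 5.58, 0.92, 0.92, 5.58.
Sorted: 0.92, 0.92, 0.92, 5.58, 5.58
Median = middle value = 0.92

θ* = 0.92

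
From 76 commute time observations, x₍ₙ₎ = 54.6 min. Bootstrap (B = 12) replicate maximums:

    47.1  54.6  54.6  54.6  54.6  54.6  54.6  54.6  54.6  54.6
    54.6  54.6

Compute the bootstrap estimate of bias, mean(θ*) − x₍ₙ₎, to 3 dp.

mean(θ*) = (47.1 + 54.6 + 54.6 + 54.6 + 54.6 + 54.6 + 54.6 + 54.6 + 54.6 + 54.6 + 54.6 + 54.6) / 12 = 53.9750
bias = 53.9750 − 54.6

bias = −0.625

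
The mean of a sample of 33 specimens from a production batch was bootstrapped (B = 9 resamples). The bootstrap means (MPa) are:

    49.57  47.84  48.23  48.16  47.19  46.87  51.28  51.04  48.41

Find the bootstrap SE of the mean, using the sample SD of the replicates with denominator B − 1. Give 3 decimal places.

SE* = 1.575

Bootstrap SE is the standard deviation of the 9 replicate means.
Mean of replicates: (49.57 + 47.84 + 48.23 + 48.16 + 47.19 + 46.87 + 51.28 + 51.04 + 48.41) / 9 = 438.5900 / 9 = 48.7322
Sum of squared deviations: (+0.8378)² + (−0.8922)² + (−0.5022)² + (−0.5722)² + (−1.5422)² + (−1.8622)² + (+2.5478)² + (+2.3078)² + (−0.3222)² = 19.8448
Variance = 19.8448 / 8 = 2.4806
SE* = √2.4806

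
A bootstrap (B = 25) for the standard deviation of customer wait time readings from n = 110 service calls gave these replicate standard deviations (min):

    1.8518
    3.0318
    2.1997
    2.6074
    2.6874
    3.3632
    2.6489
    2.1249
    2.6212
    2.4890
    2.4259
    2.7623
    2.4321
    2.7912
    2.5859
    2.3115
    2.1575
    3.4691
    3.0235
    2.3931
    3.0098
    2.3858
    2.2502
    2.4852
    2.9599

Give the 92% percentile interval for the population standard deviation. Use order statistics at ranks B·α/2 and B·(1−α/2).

Sorted replicates: 1.8518, 2.1249, 2.1575, 2.1997, 2.2502, 2.3115, 2.3858, 2.3931, 2.4259, 2.4321, 2.4852, 2.4890, 2.5859, 2.6074, 2.6212, 2.6489, 2.6874, 2.7623, 2.7912, 2.9599, 3.0098, 3.0235, 3.0318, 3.3632, 3.4691
α = 0.08; lower rank = 25 × 0.040 = 1; upper rank = 25 × 0.960 = 24.
The 1st smallest replicate is 1.8518; the 24th is 3.3632.

(1.8518, 3.3632)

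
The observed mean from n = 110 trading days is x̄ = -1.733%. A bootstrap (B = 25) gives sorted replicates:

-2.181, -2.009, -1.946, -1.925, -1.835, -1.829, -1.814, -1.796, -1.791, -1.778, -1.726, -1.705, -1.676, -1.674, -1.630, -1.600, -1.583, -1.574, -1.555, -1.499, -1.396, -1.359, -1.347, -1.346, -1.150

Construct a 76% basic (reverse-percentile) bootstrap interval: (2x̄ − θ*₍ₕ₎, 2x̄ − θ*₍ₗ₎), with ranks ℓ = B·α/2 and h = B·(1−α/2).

Percentile endpoints at ranks 3 and 22: θ*₍3₎ = -1.946, θ*₍22₎ = -1.359.
Basic interval reflects these around x̄:
  lower = 2 × -1.733 − -1.359 = -2.107
  upper = 2 × -1.733 − -1.946 = -1.520

(-2.107, -1.520)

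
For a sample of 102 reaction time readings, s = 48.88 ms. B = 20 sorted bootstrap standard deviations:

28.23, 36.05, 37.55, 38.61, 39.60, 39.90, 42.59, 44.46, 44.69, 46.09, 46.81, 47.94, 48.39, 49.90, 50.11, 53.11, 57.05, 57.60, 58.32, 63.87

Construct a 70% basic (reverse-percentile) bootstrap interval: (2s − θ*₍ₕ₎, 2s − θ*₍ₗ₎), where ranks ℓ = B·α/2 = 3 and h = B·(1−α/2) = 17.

Percentile endpoints at ranks 3 and 17: θ*₍3₎ = 37.55, θ*₍17₎ = 57.05.
Basic interval reflects these around s:
  lower = 2 × 48.88 − 57.05 = 40.71
  upper = 2 × 48.88 − 37.55 = 60.21

(40.71, 60.21)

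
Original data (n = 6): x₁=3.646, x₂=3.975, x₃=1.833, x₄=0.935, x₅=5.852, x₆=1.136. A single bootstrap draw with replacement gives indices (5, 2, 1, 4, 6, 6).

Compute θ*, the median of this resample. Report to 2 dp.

θ* = 2.39

Resample values: 5.852, 3.975, 3.646, 0.935, 1.136, 1.136.
Sorted: 0.935, 1.136, 1.136, 3.646, 3.975, 5.852
Median = average of the two middle values = 2.39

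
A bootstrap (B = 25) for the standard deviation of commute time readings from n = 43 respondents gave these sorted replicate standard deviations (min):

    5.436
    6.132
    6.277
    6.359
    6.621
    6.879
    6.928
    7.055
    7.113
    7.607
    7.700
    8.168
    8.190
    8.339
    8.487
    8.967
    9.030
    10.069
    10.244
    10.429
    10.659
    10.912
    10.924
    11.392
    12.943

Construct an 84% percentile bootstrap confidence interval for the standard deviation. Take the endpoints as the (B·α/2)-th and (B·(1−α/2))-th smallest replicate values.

(6.132, 10.924)

α = 0.16; lower rank = 25 × 0.080 = 2; upper rank = 25 × 0.920 = 23.
The 2nd smallest replicate is 6.132; the 23rd is 10.924.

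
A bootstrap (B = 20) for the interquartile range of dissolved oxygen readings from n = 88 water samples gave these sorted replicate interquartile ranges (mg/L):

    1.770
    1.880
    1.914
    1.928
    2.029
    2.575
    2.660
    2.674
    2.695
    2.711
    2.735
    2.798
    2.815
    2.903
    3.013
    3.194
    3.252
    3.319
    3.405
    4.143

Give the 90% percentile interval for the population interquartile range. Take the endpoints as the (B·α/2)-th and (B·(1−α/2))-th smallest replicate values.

(1.770, 3.405)

α = 0.10; lower rank = 20 × 0.050 = 1; upper rank = 20 × 0.950 = 19.
The 1st smallest replicate is 1.770; the 19th is 3.405.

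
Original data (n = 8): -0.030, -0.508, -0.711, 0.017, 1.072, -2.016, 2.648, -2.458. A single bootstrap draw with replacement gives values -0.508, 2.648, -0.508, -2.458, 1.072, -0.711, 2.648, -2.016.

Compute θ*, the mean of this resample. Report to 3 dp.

Mean = ((-0.508) + 2.648 + (-0.508) + (-2.458) + 1.072 + (-0.711) + 2.648 + (-2.016)) / 8 = 0.1670 / 8 = 0.021

θ* = 0.021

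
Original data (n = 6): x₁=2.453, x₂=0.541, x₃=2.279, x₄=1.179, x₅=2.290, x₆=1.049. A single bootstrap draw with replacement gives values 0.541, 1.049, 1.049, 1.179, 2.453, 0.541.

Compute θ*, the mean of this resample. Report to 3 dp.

θ* = 1.135

Mean = (0.541 + 1.049 + 1.049 + 1.179 + 2.453 + 0.541) / 6 = 6.8120 / 6 = 1.135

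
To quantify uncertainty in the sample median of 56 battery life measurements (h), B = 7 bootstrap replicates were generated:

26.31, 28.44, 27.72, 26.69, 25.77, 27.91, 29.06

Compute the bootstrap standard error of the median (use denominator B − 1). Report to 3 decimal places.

Bootstrap SE is the standard deviation of the 7 replicate medians.
Mean of replicates: (26.31 + 28.44 + 27.72 + 26.69 + 25.77 + 27.91 + 29.06) / 7 = 191.9000 / 7 = 27.4143
Sum of squared deviations: (−1.1043)² + (+1.0257)² + (+0.3057)² + (−0.7243)² + (−1.6443)² + (+0.4957)² + (+1.6457)² = 8.5474
Variance = 8.5474 / 6 = 1.4246
SE* = √1.4246

SE* = 1.194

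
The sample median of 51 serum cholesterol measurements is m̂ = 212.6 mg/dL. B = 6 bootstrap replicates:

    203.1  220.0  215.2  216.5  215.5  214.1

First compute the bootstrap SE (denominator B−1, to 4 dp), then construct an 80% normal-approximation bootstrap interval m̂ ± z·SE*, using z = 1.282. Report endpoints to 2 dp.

Mean of replicates = 214.0667; sum of squared deviations = 164.7333; SE* = √(164.7333/5) = 5.7399
Margin = 1.282 × 5.7399 = 7.359
Interval: 212.6 ± 7.359

(205.24, 219.96)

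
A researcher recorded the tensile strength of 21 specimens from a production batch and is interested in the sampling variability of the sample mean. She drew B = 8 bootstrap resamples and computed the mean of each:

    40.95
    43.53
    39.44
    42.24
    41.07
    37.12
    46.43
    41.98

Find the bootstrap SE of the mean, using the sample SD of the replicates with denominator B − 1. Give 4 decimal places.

Bootstrap SE is the standard deviation of the 8 replicate means.
Mean of replicates: (40.95 + 43.53 + 39.44 + 42.24 + 41.07 + 37.12 + 46.43 + 41.98) / 8 = 332.76000 / 8 = 41.59500
Sum of squared deviations: (−0.64500)² + (+1.93500)² + (−2.15500)² + (+0.64500)² + (−0.52500)² + (−4.47500)² + (+4.83500)² + (+0.38500)² = 53.04700
Variance = 53.04700 / 7 = 7.57814
SE* = √7.57814

SE* = 2.7528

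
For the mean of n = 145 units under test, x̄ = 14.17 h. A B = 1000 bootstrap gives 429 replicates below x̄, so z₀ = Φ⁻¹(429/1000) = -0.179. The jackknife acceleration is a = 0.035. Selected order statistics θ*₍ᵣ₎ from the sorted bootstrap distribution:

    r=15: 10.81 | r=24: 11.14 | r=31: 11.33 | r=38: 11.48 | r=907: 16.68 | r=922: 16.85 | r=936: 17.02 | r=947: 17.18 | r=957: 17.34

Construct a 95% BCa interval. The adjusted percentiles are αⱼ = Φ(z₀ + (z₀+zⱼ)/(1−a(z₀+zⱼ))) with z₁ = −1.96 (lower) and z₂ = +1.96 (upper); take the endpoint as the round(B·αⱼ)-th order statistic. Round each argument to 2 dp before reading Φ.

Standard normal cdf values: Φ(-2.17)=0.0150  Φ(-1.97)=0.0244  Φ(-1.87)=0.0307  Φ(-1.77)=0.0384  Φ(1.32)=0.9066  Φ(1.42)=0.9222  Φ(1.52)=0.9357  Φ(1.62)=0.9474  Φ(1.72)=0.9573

Lower: z₀ + z₁ = -0.179 + (-1.960) = -2.139; 1 − a(z₀+z₁) = 1 − (0.035)(-2.139) = 1.0749; argument = -0.179 + (-2.139)/1.0749 = -2.1690 → -2.17.
α₁ = Φ(-2.17) = 0.0150; rank = round(1000 × 0.0150) = 15; θ*₍15₎ = 10.81.
Upper: z₀ + z₂ = 1.781; 1 − a(z₀+z₂) = 0.9377; argument = 1.7204 → 1.72; α₂ = 0.9573; rank = 957; θ*₍957₎ = 17.34.

(10.81, 17.34)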